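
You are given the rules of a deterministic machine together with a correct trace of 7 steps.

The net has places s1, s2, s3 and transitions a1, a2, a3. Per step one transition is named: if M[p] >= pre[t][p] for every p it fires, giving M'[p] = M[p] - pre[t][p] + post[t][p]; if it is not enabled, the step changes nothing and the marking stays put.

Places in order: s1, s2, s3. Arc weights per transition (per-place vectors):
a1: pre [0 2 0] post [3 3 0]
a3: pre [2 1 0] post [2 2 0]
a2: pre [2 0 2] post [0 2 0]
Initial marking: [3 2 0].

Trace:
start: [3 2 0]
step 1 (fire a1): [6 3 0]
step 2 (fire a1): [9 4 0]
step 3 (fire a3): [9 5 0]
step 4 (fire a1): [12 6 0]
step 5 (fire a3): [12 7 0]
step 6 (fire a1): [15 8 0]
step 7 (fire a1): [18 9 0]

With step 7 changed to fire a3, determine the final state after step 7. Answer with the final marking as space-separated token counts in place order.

(re-executing from step 7 with the substitution; state before step 7: [15 8 0])
step 7 (fire a3): [15 9 0]

15 9 0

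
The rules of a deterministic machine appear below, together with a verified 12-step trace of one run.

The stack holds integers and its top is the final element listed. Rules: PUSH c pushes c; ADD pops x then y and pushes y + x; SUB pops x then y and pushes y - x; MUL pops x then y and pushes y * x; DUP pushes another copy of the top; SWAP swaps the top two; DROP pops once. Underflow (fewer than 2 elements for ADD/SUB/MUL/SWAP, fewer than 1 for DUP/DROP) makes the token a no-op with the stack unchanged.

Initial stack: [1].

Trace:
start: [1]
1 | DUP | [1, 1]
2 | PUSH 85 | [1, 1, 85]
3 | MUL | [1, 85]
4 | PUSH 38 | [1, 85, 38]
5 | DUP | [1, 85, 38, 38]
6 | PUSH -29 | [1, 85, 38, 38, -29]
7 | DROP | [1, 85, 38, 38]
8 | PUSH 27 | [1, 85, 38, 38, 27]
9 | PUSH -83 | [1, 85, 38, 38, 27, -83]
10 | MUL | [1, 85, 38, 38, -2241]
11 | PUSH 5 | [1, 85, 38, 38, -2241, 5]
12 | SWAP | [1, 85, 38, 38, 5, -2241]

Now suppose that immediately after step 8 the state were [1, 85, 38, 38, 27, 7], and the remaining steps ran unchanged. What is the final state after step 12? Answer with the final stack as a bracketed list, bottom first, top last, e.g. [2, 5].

[1, 85, 38, 38, 27, 5, -581]

state after step 8 := [1, 85, 38, 38, 27, 7]
9 | PUSH -83 | [1, 85, 38, 38, 27, 7, -83]
10 | MUL | [1, 85, 38, 38, 27, -581]
11 | PUSH 5 | [1, 85, 38, 38, 27, -581, 5]
12 | SWAP | [1, 85, 38, 38, 27, 5, -581]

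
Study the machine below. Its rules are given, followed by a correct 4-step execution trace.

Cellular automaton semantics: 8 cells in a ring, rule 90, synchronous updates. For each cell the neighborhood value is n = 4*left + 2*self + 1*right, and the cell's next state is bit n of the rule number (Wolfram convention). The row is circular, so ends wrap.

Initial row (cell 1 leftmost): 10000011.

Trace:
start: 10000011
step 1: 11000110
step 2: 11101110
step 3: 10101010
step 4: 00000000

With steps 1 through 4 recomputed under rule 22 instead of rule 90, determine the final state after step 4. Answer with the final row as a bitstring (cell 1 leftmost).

(re-executing steps 1..4 under rule 22; state before step 1: 10000011)
step 1: 01000100
step 2: 11101110
step 3: 00000000
step 4: 00000000

00000000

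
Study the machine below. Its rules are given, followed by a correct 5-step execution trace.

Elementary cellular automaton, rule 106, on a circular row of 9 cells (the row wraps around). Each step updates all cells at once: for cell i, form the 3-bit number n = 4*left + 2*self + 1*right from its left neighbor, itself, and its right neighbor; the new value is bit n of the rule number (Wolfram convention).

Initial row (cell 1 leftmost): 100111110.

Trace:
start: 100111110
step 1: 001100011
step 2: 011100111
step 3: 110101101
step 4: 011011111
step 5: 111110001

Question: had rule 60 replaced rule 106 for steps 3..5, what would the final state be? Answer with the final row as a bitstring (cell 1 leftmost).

(re-executing steps 3..5 under rule 60; state before step 3: 011100111)
step 3: 110010100
step 4: 101011110
step 5: 111110001

111110001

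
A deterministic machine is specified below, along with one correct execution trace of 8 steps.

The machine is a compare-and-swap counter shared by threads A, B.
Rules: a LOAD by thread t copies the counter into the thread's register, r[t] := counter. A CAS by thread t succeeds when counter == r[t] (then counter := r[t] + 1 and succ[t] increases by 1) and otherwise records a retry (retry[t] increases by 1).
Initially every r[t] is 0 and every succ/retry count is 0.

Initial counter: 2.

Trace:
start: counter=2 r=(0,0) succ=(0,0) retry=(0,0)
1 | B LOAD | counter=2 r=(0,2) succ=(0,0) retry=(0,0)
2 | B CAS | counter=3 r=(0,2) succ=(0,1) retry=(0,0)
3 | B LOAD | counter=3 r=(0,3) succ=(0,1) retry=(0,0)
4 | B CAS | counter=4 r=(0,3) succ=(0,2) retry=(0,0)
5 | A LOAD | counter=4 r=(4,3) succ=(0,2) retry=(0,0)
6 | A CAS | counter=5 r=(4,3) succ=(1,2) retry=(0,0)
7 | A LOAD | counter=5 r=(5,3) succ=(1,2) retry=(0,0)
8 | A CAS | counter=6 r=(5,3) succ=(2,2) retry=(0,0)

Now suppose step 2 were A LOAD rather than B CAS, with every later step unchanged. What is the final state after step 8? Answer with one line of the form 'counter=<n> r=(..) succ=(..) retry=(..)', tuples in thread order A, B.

counter=5 r=(4,2) succ=(2,1) retry=(0,0)

(re-executing from step 2 with the substitution; state before step 2: counter=2 r=(0,2) succ=(0,0) retry=(0,0))
2 | A LOAD | counter=2 r=(2,2) succ=(0,0) retry=(0,0)
3 | B LOAD | counter=2 r=(2,2) succ=(0,0) retry=(0,0)
4 | B CAS | counter=3 r=(2,2) succ=(0,1) retry=(0,0)
5 | A LOAD | counter=3 r=(3,2) succ=(0,1) retry=(0,0)
6 | A CAS | counter=4 r=(3,2) succ=(1,1) retry=(0,0)
7 | A LOAD | counter=4 r=(4,2) succ=(1,1) retry=(0,0)
8 | A CAS | counter=5 r=(4,2) succ=(2,1) retry=(0,0)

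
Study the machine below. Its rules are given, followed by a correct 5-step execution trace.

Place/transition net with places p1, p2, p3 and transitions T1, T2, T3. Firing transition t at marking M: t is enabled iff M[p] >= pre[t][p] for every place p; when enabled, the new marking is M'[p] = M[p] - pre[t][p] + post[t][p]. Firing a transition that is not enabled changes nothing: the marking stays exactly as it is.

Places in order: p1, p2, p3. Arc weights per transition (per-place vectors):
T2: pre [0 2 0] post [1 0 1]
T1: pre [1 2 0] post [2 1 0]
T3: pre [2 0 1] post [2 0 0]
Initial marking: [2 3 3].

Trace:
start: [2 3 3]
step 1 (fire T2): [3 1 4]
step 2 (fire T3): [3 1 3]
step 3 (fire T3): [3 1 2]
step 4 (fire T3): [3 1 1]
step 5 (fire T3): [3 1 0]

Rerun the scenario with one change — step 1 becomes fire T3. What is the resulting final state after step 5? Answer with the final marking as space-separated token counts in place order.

(re-executing from step 1 with the substitution; state before step 1: [2 3 3])
step 1 (fire T3): [2 3 2]
step 2 (fire T3): [2 3 1]
step 3 (fire T3): [2 3 0]
step 4 (fire T3): [2 3 0]
step 5 (fire T3): [2 3 0]

2 3 0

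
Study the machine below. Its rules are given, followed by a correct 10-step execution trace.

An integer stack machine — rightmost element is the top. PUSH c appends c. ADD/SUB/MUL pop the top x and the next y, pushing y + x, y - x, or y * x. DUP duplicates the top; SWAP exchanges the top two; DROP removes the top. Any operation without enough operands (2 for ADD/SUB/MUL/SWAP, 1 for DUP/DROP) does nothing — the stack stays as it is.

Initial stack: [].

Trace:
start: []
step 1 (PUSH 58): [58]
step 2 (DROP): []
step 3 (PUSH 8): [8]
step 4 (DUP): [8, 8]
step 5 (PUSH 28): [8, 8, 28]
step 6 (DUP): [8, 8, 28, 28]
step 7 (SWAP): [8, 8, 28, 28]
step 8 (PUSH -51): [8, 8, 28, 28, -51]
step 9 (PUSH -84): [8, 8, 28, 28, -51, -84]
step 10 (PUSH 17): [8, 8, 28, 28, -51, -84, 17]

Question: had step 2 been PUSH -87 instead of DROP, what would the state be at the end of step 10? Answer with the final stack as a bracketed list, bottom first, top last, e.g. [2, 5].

[58, -87, 8, 8, 28, 28, -51, -84, 17]

(re-executing from step 2 with the substitution; state before step 2: [58])
step 2 (PUSH -87): [58, -87]
step 3 (PUSH 8): [58, -87, 8]
step 4 (DUP): [58, -87, 8, 8]
step 5 (PUSH 28): [58, -87, 8, 8, 28]
step 6 (DUP): [58, -87, 8, 8, 28, 28]
step 7 (SWAP): [58, -87, 8, 8, 28, 28]
step 8 (PUSH -51): [58, -87, 8, 8, 28, 28, -51]
step 9 (PUSH -84): [58, -87, 8, 8, 28, 28, -51, -84]
step 10 (PUSH 17): [58, -87, 8, 8, 28, 28, -51, -84, 17]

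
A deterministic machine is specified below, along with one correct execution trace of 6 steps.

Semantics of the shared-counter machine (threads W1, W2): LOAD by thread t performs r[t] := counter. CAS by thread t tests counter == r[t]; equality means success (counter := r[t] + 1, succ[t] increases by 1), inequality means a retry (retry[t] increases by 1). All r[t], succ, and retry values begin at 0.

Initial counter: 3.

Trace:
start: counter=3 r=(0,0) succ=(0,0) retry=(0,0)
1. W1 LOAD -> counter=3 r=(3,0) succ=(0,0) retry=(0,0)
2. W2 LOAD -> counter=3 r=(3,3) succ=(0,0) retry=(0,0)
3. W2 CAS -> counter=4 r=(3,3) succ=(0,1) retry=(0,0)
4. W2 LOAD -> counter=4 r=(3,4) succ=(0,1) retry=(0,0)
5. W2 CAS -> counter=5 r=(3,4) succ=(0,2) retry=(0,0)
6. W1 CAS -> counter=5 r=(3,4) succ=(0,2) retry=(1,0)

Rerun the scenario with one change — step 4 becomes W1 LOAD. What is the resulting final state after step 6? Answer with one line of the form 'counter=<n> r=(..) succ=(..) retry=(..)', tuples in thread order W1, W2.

counter=5 r=(4,3) succ=(1,1) retry=(0,1)

(re-executing from step 4 with the substitution; state before step 4: counter=4 r=(3,3) succ=(0,1) retry=(0,0))
4. W1 LOAD -> counter=4 r=(4,3) succ=(0,1) retry=(0,0)
5. W2 CAS -> counter=4 r=(4,3) succ=(0,1) retry=(0,1)
6. W1 CAS -> counter=5 r=(4,3) succ=(1,1) retry=(0,1)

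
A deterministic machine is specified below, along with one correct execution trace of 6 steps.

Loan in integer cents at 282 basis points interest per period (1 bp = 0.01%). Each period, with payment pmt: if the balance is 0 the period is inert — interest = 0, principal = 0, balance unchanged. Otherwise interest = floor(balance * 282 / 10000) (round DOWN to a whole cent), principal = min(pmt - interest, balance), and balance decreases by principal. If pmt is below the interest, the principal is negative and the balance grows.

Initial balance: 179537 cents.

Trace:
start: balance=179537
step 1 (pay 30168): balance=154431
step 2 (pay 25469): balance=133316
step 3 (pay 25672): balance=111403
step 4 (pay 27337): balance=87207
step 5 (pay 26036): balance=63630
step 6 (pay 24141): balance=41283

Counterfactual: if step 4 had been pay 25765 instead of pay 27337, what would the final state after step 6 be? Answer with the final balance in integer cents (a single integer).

(re-executing from step 4 with the substitution; state before step 4: balance=111403)
step 4 (pay 25765): balance=88779
step 5 (pay 26036): balance=65246
step 6 (pay 24141): balance=42944

42944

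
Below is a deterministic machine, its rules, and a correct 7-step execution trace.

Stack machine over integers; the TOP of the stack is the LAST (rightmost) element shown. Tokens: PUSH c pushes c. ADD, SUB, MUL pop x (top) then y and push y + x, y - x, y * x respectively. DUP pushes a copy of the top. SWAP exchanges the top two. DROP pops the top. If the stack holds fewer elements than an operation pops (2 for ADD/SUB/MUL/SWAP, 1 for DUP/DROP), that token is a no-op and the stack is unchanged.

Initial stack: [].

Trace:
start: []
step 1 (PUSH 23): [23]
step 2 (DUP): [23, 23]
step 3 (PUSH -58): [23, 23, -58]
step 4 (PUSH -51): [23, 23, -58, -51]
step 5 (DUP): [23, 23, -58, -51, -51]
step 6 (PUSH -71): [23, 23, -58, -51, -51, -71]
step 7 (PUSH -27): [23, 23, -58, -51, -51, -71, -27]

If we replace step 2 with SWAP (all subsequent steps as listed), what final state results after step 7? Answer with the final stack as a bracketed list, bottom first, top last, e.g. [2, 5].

(re-executing from step 2 with the substitution; state before step 2: [23])
step 2 (SWAP): [23]
step 3 (PUSH -58): [23, -58]
step 4 (PUSH -51): [23, -58, -51]
step 5 (DUP): [23, -58, -51, -51]
step 6 (PUSH -71): [23, -58, -51, -51, -71]
step 7 (PUSH -27): [23, -58, -51, -51, -71, -27]

[23, -58, -51, -51, -71, -27]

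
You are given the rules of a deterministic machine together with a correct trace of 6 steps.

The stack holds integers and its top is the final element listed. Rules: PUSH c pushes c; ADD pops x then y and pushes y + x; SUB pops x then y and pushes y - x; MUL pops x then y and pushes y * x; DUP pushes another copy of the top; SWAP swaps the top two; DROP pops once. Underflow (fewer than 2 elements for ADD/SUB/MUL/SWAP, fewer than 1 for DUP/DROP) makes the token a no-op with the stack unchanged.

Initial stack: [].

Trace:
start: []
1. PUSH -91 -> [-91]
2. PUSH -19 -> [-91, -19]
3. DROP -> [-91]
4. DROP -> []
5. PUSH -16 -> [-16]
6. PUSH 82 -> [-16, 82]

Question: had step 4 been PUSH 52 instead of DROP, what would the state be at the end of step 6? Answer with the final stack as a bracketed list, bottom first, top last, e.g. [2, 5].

(re-executing from step 4 with the substitution; state before step 4: [-91])
4. PUSH 52 -> [-91, 52]
5. PUSH -16 -> [-91, 52, -16]
6. PUSH 82 -> [-91, 52, -16, 82]

[-91, 52, -16, 82]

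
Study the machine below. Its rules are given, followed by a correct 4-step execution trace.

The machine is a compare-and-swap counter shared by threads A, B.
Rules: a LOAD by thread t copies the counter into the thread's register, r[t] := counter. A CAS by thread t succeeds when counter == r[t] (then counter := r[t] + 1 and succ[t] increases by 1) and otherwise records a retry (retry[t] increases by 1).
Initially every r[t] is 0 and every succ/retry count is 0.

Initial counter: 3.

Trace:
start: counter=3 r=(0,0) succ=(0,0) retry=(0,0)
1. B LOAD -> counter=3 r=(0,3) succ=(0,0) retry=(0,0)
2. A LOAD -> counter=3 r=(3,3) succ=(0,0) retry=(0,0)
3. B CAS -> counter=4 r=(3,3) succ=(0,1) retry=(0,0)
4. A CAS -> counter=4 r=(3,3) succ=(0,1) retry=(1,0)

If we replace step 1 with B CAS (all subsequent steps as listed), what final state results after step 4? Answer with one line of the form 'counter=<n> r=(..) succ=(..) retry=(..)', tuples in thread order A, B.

(re-executing from step 1 with the substitution; state before step 1: counter=3 r=(0,0) succ=(0,0) retry=(0,0))
1. B CAS -> counter=3 r=(0,0) succ=(0,0) retry=(0,1)
2. A LOAD -> counter=3 r=(3,0) succ=(0,0) retry=(0,1)
3. B CAS -> counter=3 r=(3,0) succ=(0,0) retry=(0,2)
4. A CAS -> counter=4 r=(3,0) succ=(1,0) retry=(0,2)

counter=4 r=(3,0) succ=(1,0) retry=(0,2)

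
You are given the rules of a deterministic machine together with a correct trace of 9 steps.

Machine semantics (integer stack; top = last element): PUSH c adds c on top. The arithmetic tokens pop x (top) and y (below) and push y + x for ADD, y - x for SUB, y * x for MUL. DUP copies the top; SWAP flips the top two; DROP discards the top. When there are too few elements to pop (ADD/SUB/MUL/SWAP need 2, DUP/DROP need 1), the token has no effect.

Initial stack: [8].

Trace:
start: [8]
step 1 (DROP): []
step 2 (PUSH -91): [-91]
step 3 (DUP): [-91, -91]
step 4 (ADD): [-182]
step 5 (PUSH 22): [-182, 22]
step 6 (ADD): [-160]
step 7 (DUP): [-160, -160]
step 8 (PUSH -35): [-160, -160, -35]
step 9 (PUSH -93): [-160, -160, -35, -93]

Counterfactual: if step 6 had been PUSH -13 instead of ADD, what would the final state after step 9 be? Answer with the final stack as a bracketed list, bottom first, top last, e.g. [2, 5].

[-182, 22, -13, -13, -35, -93]

(re-executing from step 6 with the substitution; state before step 6: [-182, 22])
step 6 (PUSH -13): [-182, 22, -13]
step 7 (DUP): [-182, 22, -13, -13]
step 8 (PUSH -35): [-182, 22, -13, -13, -35]
step 9 (PUSH -93): [-182, 22, -13, -13, -35, -93]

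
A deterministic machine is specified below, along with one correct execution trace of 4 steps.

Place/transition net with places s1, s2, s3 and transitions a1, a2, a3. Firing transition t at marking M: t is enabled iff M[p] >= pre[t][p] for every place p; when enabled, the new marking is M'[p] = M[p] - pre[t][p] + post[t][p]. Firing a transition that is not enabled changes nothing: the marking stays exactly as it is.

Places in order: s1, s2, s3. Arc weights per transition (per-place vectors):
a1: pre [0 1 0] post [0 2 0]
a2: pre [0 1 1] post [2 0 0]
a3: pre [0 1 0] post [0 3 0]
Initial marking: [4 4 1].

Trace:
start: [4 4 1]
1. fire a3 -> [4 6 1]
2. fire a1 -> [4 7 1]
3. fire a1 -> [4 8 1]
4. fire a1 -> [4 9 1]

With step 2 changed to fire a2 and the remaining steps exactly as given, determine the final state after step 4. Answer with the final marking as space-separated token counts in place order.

6 7 0

(re-executing from step 2 with the substitution; state before step 2: [4 6 1])
2. fire a2 -> [6 5 0]
3. fire a1 -> [6 6 0]
4. fire a1 -> [6 7 0]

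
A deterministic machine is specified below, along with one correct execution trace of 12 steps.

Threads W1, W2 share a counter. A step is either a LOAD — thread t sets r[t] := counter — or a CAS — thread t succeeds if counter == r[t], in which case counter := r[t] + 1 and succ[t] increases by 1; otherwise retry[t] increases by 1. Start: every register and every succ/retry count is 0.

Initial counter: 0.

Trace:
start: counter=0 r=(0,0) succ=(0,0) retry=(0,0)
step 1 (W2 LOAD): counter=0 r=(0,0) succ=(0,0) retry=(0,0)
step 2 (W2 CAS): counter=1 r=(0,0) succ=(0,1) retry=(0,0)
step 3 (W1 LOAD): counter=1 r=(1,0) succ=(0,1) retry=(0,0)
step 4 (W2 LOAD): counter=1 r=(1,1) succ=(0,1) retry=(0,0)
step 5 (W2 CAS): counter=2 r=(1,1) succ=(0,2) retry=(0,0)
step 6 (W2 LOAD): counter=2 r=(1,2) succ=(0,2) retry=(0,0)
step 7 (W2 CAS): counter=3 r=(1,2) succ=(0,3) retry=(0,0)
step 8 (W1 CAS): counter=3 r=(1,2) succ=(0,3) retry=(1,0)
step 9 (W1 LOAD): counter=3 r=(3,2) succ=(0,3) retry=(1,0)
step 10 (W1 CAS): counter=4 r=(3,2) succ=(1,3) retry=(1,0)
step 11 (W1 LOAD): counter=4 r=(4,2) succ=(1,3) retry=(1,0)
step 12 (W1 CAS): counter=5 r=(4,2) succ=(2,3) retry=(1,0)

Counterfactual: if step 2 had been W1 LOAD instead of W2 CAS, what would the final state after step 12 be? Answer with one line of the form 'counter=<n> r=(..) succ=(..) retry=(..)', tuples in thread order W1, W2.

counter=4 r=(3,1) succ=(2,2) retry=(1,0)

(re-executing from step 2 with the substitution; state before step 2: counter=0 r=(0,0) succ=(0,0) retry=(0,0))
step 2 (W1 LOAD): counter=0 r=(0,0) succ=(0,0) retry=(0,0)
step 3 (W1 LOAD): counter=0 r=(0,0) succ=(0,0) retry=(0,0)
step 4 (W2 LOAD): counter=0 r=(0,0) succ=(0,0) retry=(0,0)
step 5 (W2 CAS): counter=1 r=(0,0) succ=(0,1) retry=(0,0)
step 6 (W2 LOAD): counter=1 r=(0,1) succ=(0,1) retry=(0,0)
step 7 (W2 CAS): counter=2 r=(0,1) succ=(0,2) retry=(0,0)
step 8 (W1 CAS): counter=2 r=(0,1) succ=(0,2) retry=(1,0)
step 9 (W1 LOAD): counter=2 r=(2,1) succ=(0,2) retry=(1,0)
step 10 (W1 CAS): counter=3 r=(2,1) succ=(1,2) retry=(1,0)
step 11 (W1 LOAD): counter=3 r=(3,1) succ=(1,2) retry=(1,0)
step 12 (W1 CAS): counter=4 r=(3,1) succ=(2,2) retry=(1,0)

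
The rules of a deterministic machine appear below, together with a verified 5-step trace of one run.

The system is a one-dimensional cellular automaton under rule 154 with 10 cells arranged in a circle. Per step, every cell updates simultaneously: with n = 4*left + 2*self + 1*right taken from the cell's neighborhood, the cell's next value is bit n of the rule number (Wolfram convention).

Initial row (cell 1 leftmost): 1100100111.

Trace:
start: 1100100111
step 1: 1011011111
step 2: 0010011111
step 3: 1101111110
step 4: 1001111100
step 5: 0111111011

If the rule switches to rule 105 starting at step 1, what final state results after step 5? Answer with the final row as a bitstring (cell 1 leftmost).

(re-executing steps 1..5 under rule 105; state before step 1: 1100100111)
step 1: 0100000100
step 2: 0001110001
step 3: 0101010100
step 4: 0010101001
step 5: 0001010000

0001010000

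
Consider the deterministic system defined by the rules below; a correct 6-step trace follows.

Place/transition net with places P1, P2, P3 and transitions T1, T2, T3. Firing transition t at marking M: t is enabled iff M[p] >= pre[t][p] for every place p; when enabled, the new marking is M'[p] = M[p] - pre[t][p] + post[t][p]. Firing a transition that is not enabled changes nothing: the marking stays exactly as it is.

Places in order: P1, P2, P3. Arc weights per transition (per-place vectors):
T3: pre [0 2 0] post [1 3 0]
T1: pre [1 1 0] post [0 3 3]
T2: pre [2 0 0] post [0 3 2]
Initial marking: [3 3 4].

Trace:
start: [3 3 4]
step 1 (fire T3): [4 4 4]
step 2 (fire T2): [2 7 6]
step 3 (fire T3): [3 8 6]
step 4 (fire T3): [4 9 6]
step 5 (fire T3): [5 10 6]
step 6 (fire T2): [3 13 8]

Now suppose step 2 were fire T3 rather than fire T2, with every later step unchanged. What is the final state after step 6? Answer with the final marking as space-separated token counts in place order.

(re-executing from step 2 with the substitution; state before step 2: [4 4 4])
step 2 (fire T3): [5 5 4]
step 3 (fire T3): [6 6 4]
step 4 (fire T3): [7 7 4]
step 5 (fire T3): [8 8 4]
step 6 (fire T2): [6 11 6]

6 11 6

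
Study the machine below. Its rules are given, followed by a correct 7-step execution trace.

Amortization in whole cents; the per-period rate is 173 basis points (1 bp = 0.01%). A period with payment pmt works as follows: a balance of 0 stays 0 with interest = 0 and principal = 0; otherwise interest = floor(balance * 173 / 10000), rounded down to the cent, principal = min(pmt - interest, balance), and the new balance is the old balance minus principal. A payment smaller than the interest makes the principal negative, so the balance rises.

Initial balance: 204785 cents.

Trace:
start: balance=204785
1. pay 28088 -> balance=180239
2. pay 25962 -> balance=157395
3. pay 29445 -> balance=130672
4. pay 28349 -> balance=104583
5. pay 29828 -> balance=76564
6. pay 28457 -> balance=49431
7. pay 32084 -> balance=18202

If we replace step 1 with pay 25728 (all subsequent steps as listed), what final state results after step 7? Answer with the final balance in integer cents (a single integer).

20817

(re-executing from step 1 with the substitution; state before step 1: balance=204785)
1. pay 25728 -> balance=182599
2. pay 25962 -> balance=159795
3. pay 29445 -> balance=133114
4. pay 28349 -> balance=107067
5. pay 29828 -> balance=79091
6. pay 28457 -> balance=52002
7. pay 32084 -> balance=20817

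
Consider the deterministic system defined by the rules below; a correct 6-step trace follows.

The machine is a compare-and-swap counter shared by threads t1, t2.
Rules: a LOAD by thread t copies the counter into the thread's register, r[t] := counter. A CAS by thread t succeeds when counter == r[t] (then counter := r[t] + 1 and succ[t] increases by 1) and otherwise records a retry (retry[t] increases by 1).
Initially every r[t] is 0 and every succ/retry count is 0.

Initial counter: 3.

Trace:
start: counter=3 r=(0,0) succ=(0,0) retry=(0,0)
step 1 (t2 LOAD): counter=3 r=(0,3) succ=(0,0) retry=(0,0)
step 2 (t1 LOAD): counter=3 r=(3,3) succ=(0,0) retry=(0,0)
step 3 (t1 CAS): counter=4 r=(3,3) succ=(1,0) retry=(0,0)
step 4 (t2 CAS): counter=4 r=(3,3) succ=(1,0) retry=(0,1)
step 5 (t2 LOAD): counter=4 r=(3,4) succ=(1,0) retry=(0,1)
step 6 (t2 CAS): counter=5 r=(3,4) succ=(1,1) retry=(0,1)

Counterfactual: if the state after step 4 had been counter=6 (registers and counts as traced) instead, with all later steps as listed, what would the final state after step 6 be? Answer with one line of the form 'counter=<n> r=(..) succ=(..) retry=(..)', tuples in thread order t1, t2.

counter=7 r=(3,6) succ=(1,1) retry=(0,1)

state after step 4 := counter=6 r=(3,3) succ=(1,0) retry=(0,1)
step 5 (t2 LOAD): counter=6 r=(3,6) succ=(1,0) retry=(0,1)
step 6 (t2 CAS): counter=7 r=(3,6) succ=(1,1) retry=(0,1)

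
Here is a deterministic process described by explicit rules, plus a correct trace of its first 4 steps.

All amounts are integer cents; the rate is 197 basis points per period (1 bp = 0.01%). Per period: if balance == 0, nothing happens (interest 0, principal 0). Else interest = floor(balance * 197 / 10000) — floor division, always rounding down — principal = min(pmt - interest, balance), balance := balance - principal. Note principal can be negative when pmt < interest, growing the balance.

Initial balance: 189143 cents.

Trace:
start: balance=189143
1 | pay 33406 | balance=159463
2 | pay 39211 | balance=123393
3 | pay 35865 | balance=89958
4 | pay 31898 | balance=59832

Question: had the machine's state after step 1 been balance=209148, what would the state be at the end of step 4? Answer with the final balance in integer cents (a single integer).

112511

state after step 1 := balance=209148
2 | pay 39211 | balance=174057
3 | pay 35865 | balance=141620
4 | pay 31898 | balance=112511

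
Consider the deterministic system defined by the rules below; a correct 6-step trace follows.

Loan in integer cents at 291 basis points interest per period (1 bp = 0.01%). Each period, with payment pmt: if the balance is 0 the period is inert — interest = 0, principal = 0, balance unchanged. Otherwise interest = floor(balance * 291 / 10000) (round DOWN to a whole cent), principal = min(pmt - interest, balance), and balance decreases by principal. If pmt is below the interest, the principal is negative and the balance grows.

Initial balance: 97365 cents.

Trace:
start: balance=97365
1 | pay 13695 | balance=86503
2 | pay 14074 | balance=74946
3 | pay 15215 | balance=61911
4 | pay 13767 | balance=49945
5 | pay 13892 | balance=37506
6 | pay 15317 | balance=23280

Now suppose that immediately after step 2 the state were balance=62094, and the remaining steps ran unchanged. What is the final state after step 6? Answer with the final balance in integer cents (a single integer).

8865

state after step 2 := balance=62094
3 | pay 15215 | balance=48685
4 | pay 13767 | balance=36334
5 | pay 13892 | balance=23499
6 | pay 15317 | balance=8865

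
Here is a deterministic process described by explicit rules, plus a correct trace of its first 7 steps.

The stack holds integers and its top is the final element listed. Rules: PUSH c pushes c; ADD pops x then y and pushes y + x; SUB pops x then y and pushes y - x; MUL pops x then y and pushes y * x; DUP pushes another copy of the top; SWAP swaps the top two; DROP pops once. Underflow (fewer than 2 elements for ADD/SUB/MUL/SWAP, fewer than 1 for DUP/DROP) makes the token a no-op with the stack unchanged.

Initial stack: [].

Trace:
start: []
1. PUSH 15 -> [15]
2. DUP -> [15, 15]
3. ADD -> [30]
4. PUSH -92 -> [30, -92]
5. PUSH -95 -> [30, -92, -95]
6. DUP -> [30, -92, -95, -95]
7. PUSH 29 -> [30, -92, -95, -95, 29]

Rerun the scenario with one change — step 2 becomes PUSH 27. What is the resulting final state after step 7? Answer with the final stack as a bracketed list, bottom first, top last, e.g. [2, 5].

(re-executing from step 2 with the substitution; state before step 2: [15])
2. PUSH 27 -> [15, 27]
3. ADD -> [42]
4. PUSH -92 -> [42, -92]
5. PUSH -95 -> [42, -92, -95]
6. DUP -> [42, -92, -95, -95]
7. PUSH 29 -> [42, -92, -95, -95, 29]

[42, -92, -95, -95, 29]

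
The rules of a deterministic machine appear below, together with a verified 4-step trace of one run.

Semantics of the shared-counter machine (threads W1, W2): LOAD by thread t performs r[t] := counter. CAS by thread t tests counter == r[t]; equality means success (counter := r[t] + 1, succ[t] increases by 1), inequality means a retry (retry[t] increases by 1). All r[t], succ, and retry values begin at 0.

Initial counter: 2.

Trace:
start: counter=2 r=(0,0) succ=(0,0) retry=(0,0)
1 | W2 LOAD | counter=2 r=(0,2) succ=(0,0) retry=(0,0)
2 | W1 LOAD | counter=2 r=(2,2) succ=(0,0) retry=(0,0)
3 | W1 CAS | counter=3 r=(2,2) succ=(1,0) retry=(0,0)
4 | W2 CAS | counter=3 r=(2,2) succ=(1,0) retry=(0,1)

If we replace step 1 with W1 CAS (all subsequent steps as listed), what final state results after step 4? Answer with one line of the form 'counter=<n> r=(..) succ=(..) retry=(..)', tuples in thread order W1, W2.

counter=3 r=(2,0) succ=(1,0) retry=(1,1)

(re-executing from step 1 with the substitution; state before step 1: counter=2 r=(0,0) succ=(0,0) retry=(0,0))
1 | W1 CAS | counter=2 r=(0,0) succ=(0,0) retry=(1,0)
2 | W1 LOAD | counter=2 r=(2,0) succ=(0,0) retry=(1,0)
3 | W1 CAS | counter=3 r=(2,0) succ=(1,0) retry=(1,0)
4 | W2 CAS | counter=3 r=(2,0) succ=(1,0) retry=(1,1)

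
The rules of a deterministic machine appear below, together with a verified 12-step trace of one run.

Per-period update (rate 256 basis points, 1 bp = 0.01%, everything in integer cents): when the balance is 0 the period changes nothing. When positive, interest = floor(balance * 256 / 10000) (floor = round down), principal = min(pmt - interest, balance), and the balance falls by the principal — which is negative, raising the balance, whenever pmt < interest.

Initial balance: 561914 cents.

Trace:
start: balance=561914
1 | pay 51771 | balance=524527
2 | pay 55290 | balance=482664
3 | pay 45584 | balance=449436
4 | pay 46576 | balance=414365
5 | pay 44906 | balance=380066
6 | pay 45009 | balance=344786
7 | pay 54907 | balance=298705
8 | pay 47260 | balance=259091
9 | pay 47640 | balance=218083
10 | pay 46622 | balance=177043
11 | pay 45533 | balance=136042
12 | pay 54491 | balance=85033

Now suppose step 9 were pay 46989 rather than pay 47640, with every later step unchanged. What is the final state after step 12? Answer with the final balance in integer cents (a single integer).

(re-executing from step 9 with the substitution; state before step 9: balance=259091)
9 | pay 46989 | balance=218734
10 | pay 46622 | balance=177711
11 | pay 45533 | balance=136727
12 | pay 54491 | balance=85736

85736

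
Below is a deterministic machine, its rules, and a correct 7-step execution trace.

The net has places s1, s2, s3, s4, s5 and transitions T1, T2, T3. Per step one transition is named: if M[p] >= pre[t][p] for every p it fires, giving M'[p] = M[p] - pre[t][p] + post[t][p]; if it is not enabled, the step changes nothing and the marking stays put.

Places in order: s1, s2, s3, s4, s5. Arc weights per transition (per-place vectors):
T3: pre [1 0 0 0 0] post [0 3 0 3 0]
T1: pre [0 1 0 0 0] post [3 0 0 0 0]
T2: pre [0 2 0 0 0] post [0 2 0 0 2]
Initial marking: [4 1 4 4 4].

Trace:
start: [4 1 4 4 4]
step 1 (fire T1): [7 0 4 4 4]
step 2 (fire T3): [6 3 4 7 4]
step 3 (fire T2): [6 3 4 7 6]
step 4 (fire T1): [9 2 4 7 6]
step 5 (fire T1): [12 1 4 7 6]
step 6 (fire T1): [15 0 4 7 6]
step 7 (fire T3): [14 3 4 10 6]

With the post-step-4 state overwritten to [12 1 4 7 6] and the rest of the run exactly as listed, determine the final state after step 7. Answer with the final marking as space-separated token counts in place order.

state after step 4 := [12 1 4 7 6]
step 5 (fire T1): [15 0 4 7 6]
step 6 (fire T1): [15 0 4 7 6]
step 7 (fire T3): [14 3 4 10 6]

14 3 4 10 6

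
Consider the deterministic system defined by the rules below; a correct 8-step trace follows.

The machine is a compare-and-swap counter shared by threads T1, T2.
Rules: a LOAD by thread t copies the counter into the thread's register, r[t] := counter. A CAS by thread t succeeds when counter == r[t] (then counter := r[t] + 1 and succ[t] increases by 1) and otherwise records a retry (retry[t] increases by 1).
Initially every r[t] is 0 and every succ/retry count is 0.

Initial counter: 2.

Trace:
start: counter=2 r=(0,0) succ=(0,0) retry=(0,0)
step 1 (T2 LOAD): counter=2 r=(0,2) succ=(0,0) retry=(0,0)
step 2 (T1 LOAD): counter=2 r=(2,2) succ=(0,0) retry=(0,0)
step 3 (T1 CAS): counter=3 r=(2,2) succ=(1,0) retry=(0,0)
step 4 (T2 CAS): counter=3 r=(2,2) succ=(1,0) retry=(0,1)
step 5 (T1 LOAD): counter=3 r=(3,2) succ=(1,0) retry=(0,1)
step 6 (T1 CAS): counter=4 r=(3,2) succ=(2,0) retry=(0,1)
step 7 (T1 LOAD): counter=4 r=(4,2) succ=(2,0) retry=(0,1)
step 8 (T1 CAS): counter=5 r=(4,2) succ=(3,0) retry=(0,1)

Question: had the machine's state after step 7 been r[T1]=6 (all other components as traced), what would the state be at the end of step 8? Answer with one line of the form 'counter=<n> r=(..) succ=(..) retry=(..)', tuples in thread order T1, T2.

state after step 7 := counter=4 r=(6,2) succ=(2,0) retry=(0,1)
step 8 (T1 CAS): counter=4 r=(6,2) succ=(2,0) retry=(1,1)

counter=4 r=(6,2) succ=(2,0) retry=(1,1)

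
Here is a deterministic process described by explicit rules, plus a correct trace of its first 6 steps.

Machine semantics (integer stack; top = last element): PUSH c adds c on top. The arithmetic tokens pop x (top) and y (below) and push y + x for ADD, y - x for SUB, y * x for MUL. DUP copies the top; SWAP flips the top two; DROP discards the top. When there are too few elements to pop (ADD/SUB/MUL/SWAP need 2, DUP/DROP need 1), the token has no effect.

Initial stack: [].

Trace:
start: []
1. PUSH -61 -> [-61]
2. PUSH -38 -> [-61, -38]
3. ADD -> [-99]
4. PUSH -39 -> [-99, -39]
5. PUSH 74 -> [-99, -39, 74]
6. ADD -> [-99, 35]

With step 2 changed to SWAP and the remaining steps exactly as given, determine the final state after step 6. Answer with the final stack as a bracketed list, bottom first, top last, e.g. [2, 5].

(re-executing from step 2 with the substitution; state before step 2: [-61])
2. SWAP -> [-61]
3. ADD -> [-61]
4. PUSH -39 -> [-61, -39]
5. PUSH 74 -> [-61, -39, 74]
6. ADD -> [-61, 35]

[-61, 35]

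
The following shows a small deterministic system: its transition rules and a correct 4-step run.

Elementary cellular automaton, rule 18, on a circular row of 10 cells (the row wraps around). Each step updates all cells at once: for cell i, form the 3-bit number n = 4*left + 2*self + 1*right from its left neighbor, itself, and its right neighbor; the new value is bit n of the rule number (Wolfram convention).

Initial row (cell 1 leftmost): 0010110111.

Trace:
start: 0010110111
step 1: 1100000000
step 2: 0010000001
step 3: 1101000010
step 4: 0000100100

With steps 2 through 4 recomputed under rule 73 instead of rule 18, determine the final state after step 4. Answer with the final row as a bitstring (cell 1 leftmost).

1100011000

(re-executing steps 2..4 under rule 73; state before step 2: 1100000000)
step 2: 1101111110
step 3: 1101000010
step 4: 1100011000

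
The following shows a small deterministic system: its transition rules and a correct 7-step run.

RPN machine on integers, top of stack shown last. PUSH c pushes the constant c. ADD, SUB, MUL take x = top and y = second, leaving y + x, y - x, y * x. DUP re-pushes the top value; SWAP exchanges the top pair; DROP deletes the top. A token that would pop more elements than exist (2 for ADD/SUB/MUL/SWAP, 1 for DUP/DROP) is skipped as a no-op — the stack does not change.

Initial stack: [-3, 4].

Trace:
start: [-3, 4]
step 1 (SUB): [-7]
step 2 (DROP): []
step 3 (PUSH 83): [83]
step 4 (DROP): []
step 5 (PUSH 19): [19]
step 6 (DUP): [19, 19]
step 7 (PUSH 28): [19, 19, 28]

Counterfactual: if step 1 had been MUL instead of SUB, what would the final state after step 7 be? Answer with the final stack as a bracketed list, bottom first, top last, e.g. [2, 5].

[19, 19, 28]

(re-executing from step 1 with the substitution; state before step 1: [-3, 4])
step 1 (MUL): [-12]
step 2 (DROP): []
step 3 (PUSH 83): [83]
step 4 (DROP): []
step 5 (PUSH 19): [19]
step 6 (DUP): [19, 19]
step 7 (PUSH 28): [19, 19, 28]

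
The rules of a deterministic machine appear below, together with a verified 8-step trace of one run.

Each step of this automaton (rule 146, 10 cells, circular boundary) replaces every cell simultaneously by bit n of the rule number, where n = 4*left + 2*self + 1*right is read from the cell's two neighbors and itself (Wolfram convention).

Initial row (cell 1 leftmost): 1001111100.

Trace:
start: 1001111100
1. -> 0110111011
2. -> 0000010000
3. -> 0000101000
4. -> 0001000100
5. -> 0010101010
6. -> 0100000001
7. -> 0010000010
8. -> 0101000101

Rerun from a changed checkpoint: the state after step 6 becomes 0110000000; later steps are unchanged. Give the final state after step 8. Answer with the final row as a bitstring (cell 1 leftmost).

state after step 6 := 0110000000
7. -> 1001000000
8. -> 0110100001

0110100001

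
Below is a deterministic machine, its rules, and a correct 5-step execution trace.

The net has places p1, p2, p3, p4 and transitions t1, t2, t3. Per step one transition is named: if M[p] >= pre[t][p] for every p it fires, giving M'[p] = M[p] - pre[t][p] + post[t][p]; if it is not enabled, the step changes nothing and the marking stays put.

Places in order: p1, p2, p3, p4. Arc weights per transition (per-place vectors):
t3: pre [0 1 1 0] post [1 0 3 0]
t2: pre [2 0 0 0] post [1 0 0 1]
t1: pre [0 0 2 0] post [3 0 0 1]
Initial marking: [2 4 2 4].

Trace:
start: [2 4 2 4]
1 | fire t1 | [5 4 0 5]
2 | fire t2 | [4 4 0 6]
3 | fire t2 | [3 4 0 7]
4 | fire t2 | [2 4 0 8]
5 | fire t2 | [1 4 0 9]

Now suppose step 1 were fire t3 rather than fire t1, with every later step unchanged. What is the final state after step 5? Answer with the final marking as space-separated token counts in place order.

1 3 4 6

(re-executing from step 1 with the substitution; state before step 1: [2 4 2 4])
1 | fire t3 | [3 3 4 4]
2 | fire t2 | [2 3 4 5]
3 | fire t2 | [1 3 4 6]
4 | fire t2 | [1 3 4 6]
5 | fire t2 | [1 3 4 6]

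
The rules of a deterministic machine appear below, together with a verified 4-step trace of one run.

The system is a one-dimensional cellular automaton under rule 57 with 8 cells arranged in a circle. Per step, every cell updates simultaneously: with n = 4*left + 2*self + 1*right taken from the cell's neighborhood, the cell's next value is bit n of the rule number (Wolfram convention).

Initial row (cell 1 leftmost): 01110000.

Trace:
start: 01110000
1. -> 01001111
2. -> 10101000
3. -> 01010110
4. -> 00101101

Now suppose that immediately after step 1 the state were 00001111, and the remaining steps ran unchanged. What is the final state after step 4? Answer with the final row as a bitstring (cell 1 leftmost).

01001101

state after step 1 := 00001111
2. -> 11101000
3. -> 10010110
4. -> 01001101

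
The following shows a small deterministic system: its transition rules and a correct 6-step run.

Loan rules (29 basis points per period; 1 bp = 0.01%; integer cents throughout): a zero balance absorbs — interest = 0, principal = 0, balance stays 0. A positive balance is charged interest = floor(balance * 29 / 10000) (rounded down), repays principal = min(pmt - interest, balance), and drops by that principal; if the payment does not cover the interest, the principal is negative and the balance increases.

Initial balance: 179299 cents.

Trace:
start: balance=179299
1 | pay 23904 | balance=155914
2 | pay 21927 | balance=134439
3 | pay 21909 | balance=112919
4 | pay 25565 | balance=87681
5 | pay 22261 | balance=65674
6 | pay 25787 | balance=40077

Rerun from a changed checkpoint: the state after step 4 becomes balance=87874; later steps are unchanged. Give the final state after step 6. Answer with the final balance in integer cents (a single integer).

state after step 4 := balance=87874
5 | pay 22261 | balance=65867
6 | pay 25787 | balance=40271

40271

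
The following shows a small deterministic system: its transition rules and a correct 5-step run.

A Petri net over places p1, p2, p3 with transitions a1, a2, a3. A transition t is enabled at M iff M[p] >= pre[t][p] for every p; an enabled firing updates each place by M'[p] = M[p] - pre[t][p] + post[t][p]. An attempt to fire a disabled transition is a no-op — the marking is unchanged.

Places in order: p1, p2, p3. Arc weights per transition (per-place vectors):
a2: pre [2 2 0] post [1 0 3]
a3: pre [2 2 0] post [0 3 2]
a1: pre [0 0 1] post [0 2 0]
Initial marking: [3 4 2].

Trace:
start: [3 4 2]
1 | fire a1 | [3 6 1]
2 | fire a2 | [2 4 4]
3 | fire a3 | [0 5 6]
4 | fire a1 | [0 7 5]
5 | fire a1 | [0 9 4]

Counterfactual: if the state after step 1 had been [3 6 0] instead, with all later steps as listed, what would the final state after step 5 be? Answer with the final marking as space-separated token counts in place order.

state after step 1 := [3 6 0]
2 | fire a2 | [2 4 3]
3 | fire a3 | [0 5 5]
4 | fire a1 | [0 7 4]
5 | fire a1 | [0 9 3]

0 9 3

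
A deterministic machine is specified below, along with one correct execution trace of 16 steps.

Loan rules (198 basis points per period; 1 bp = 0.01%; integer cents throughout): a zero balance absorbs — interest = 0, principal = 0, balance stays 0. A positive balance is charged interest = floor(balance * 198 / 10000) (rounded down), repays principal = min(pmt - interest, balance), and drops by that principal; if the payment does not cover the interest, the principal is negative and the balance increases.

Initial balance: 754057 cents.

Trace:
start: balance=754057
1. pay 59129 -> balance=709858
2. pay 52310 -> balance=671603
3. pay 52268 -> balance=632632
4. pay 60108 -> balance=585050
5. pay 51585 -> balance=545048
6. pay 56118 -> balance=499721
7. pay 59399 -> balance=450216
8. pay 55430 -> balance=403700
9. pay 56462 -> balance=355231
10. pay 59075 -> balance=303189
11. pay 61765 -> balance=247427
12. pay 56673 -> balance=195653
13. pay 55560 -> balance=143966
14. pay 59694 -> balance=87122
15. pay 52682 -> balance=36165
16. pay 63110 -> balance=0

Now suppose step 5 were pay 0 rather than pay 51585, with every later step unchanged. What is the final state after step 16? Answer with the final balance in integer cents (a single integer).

37771

(re-executing from step 5 with the substitution; state before step 5: balance=585050)
5. pay 0 -> balance=596633
6. pay 56118 -> balance=552328
7. pay 59399 -> balance=503865
8. pay 55430 -> balance=458411
9. pay 56462 -> balance=411025
10. pay 59075 -> balance=360088
11. pay 61765 -> balance=305452
12. pay 56673 -> balance=254826
13. pay 55560 -> balance=204311
14. pay 59694 -> balance=148662
15. pay 52682 -> balance=98923
16. pay 63110 -> balance=37771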